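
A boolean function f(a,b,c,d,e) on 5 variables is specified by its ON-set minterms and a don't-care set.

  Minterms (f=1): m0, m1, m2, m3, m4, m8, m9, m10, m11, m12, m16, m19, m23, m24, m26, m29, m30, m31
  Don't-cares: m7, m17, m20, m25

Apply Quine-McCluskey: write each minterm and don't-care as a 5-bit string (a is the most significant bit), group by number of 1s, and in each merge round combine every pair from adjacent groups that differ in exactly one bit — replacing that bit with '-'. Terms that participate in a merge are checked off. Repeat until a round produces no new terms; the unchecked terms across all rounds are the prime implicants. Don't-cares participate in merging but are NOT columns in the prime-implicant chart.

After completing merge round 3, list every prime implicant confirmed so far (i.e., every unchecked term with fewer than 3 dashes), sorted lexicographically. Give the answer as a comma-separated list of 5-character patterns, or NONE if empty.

-0-00, -0-11, -00-1, -10-0, 0--00, 1-111, 11-01, 11-10, 111-1, 1111-

Round 0: 00000✓ 00001✓ 00010✓ 00011✓ 00100✓ 00111✓ 01000✓ 01001✓ 01010✓ 01011✓ 01100✓ 10000✓ 10001✓ 10011✓ 10100✓ 10111✓ 11000✓ 11001✓ 11010✓ 11101✓ 11110✓ 11111✓
Round 1: -0000✓ -0001✓ -0011✓ -0100✓ -0111✓ -1000✓ -1001✓ -1010✓ 0-000✓ 0-001✓ 0-010✓ 0-011✓ 0-100✓ 00-00✓ 00-11✓ 000-0✓ 000-1✓ 0000-✓ 0001-✓ 01-00✓ 010-0✓ 010-1✓ 0100-✓ 0101-✓ 1-000✓ 1-001✓ 1-111 10-00✓ 10-11✓ 100-1✓ 1000-✓ 11-01 11-10 110-0✓ 1100-✓ 111-1 1111-
Round 2: --000✓ --001✓ -0-00 -0-11 -00-1 -000-✓ -10-0 -100-✓ 0--00 0-0-0✓ 0-0-1✓ 0-00-✓ 0-01-✓ 000--✓ 010--✓ 1-00-✓
Round 3: --00- 0-0--
PIs = {--00-, -0-00, -0-11, -00-1, -10-0, 0--00, 0-0--, 1-111, 11-01, 11-10, 111-1, 1111-}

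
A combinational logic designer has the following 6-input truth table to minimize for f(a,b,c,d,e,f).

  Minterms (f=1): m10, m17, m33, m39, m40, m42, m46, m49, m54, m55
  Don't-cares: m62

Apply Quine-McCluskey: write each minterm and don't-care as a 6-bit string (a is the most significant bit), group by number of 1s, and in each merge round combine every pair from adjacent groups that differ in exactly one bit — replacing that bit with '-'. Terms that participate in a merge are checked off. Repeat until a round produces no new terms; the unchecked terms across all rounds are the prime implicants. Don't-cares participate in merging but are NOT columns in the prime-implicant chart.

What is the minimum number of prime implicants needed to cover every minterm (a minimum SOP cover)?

7

[col 0] 001010*, 010001*, 100001*, 100111*, 101000*, 101010*, 101110*, 110001*, 110110*, 110111*, 111110*
[col 1] -01010, -10001, 1-0001, 1-0111, 1-1110, 101-10, 1010-0, 11-110, 11011-
Prime implicants: -01010, -10001, 1-0001, 1-0111, 1-1110, 101-10, 1010-0, 11-110, 11011-
PI chart (minterm → PIs covering it):
  10 | -01010  (sole → essential)
  17 | -10001  (sole → essential)
  33 | 1-0001  (sole → essential)
  39 | 1-0111  (sole → essential)
  40 | 1010-0  (sole → essential)
  42 | -01010,101-10,1010-0
  46 | 1-1110,101-10
  49 | -10001,1-0001
  54 | 11-110,11011-
  55 | 1-0111,11011-
Essential prime implicants: -01010, -10001, 1-0001, 1-0111, 1010-0
Petrick residual → 1-1110, 11-110
Minimum SOP uses 7 PIs: b'cd'ef' + bc'd'e'f + ac'd'e'f + ac'def + acdef' + ab'cd'f' + abdef'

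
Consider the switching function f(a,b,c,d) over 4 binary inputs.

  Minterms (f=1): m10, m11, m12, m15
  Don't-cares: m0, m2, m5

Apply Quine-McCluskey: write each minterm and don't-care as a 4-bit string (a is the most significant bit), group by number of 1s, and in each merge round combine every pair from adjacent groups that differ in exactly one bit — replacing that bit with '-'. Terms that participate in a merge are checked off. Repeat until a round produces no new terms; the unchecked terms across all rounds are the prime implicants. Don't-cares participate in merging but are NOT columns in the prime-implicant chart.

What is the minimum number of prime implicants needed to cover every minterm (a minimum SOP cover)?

Round 0: 0000✓ 0010✓ 0101 1010✓ 1011✓ 1100 1111✓
Round 1: -010 00-0 1-11 101-
PIs = {-010, 00-0, 0101, 1-11, 101-, 1100}
Coverage chart:
  m10: -010,101-
  m11: 1-11,101-
  m12: 1100 ←essential
  m15: 1-11 ←essential
Essential: 1-11, 1100
Petrick residual → -010
Min cover (3 terms): b'cd' + acd + abc'd'

3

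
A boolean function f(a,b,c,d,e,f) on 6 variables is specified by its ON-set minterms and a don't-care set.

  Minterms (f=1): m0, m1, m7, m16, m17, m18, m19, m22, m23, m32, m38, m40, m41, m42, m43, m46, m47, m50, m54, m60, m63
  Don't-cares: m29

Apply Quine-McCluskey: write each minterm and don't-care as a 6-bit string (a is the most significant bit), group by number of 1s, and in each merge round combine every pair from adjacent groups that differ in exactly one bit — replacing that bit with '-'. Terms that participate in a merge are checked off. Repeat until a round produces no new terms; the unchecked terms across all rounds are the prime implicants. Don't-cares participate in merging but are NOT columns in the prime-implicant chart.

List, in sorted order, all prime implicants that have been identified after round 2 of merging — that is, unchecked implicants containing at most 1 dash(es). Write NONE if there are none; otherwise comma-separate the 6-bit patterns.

[col 0] 000000*, 000001*, 000111*, 010000*, 010001*, 010010*, 010011*, 010110*, 010111*, 011101, 100000*, 100110*, 101000*, 101001*, 101010*, 101011*, 101110*, 101111*, 110010*, 110110*, 111100, 111111*
[col 1] -00000, -10010*, -10110*, 0-0000*, 0-0001*, 0-0111, 00000-*, 010-10*, 010-11*, 0100-0*, 0100-1*, 01000-*, 01001-*, 01011-*, 1-0110, 1-1111, 10-000, 10-110, 101-10*, 101-11*, 1010-0*, 1010-1*, 10100-*, 10101-*, 10111-*, 110-10*
[col 2] -10-10, 0-000-, 010-1-, 0100--, 101-1-, 1010--
Prime implicants: -00000, -10-10, 0-000-, 0-0111, 010-1-, 0100--, 011101, 1-0110, 1-1111, 10-000, 10-110, 101-1-, 1010--, 111100

-00000, 0-0111, 011101, 1-0110, 1-1111, 10-000, 10-110, 111100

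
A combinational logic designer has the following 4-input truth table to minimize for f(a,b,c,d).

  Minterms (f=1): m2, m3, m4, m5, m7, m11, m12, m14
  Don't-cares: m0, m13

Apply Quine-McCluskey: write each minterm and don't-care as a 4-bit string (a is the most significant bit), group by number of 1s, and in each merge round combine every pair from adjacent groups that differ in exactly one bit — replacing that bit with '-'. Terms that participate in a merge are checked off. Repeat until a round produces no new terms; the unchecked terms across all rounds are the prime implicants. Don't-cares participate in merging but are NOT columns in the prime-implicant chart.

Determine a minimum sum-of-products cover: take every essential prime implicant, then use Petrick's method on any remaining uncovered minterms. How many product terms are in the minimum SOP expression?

5

size-2^0 implicants → 0000(✓)  0010(✓)  0011(✓)  0100(✓)  0101(✓)  0111(✓)  1011(✓)  1100(✓)  1101(✓)  1110(✓)
size-2^1 implicants → -011  -100(✓)  -101(✓)  0-00  0-11  00-0  001-  01-1  010-(✓)  11-0  110-(✓)
size-2^2 implicants → -10-
Unchecked terms (primes): -011, -10-, 0-00, 0-11, 00-0, 001-, 01-1, 11-0
Minterm coverage:
  m2 ⊆ 00-0,001-
  m3 ⊆ -011,0-11,001-
  m4 ⊆ -10-,0-00
  m5 ⊆ -10-,01-1
  m7 ⊆ 0-11,01-1
  m11 ⊆ -011 [E]
  m12 ⊆ -10-,11-0
  m14 ⊆ 11-0 [E]
E = {-011, 11-0}
Petrick residual → -10-, 0-11, 00-0
Cover = b'cd + bc' + a'cd + a'b'd' + abd'  |cover|=5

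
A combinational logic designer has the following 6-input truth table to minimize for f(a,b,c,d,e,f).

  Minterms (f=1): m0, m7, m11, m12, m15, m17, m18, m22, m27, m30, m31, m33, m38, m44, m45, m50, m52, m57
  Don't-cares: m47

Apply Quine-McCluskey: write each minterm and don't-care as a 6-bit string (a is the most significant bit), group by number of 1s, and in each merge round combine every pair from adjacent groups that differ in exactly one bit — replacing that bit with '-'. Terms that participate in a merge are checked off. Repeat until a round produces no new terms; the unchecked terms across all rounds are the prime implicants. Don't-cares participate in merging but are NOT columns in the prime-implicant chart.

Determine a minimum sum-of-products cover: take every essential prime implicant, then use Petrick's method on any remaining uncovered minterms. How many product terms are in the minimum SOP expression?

size-2^0 implicants → 000000  000111(✓)  001011(✓)  001100(✓)  001111(✓)  010001  010010(✓)  010110(✓)  011011(✓)  011110(✓)  011111(✓)  100001  100110  101100(✓)  101101(✓)  101111(✓)  110010(✓)  110100  111001
size-2^1 implicants → -01100  -01111  -10010  0-1011(✓)  0-1111(✓)  00-111  001-11(✓)  01-110  010-10  011-11(✓)  01111-  1011-1  10110-
size-2^2 implicants → 0-1-11
Unchecked terms (primes): -01100, -01111, -10010, 0-1-11, 00-111, 000000, 01-110, 010-10, 010001, 01111-, 100001, 100110, 1011-1, 10110-, 110100, 111001
Minterm coverage:
  m0 ⊆ 000000 [E]
  m7 ⊆ 00-111 [E]
  m11 ⊆ 0-1-11 [E]
  m12 ⊆ -01100 [E]
  m15 ⊆ -01111,0-1-11,00-111
  m17 ⊆ 010001 [E]
  m18 ⊆ -10010,010-10
  m22 ⊆ 01-110,010-10
  m27 ⊆ 0-1-11 [E]
  m30 ⊆ 01-110,01111-
  m31 ⊆ 0-1-11,01111-
  m33 ⊆ 100001 [E]
  m38 ⊆ 100110 [E]
  m44 ⊆ -01100,10110-
  m45 ⊆ 1011-1,10110-
  m50 ⊆ -10010 [E]
  m52 ⊆ 110100 [E]
  m57 ⊆ 111001 [E]
E = {-01100, -10010, 0-1-11, 00-111, 000000, 010001, 100001, 100110, 110100, 111001}
Petrick residual → 01-110, 1011-1
Cover = b'cde'f' + bc'd'ef' + a'cef + a'b'def + a'b'c'd'e'f' + a'bdef' + a'bc'd'e'f + ab'c'd'e'f + ab'c'def' + ab'cdf + abc'de'f' + abcd'e'f  |cover|=12

12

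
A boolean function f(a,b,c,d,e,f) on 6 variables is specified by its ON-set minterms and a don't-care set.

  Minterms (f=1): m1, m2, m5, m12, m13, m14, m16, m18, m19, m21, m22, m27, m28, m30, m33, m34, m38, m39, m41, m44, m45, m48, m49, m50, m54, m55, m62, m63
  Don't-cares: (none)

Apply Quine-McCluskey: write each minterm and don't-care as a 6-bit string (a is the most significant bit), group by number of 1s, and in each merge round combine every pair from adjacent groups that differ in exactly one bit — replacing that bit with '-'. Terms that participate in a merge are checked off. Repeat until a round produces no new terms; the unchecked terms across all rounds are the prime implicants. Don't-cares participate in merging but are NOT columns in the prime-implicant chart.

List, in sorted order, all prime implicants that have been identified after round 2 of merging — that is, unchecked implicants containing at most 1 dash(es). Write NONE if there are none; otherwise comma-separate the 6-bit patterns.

-00001, 0-0101, 00-101, 000-01, 01-011, 01001-, 1-0001, 10-001, 101-01, 11000-

[col 0] 000001*, 000010*, 000101*, 001100*, 001101*, 001110*, 010000*, 010010*, 010011*, 010101*, 010110*, 011011*, 011100*, 011110*, 100001*, 100010*, 100110*, 100111*, 101001*, 101100*, 101101*, 110000*, 110001*, 110010*, 110110*, 110111*, 111110*, 111111*
[col 1] -00001, -00010*, -01100*, -01101*, -10000*, -10010*, -10110*, -11110*, 0-0010*, 0-0101, 0-1100*, 0-1110*, 00-101, 000-01, 0011-0*, 00110-*, 01-011, 01-110*, 010-10*, 0100-0*, 01001-, 0111-0*, 1-0001, 1-0010*, 1-0110*, 1-0111*, 10-001, 100-10*, 10011-*, 101-01, 10110-*, 11-110*, 11-111*, 110-10*, 1100-0*, 11000-, 11011-*, 11111-*
[col 2] --0010, -0110-, -1-110, -10-10, -100-0, 0-11-0, 1-0-10, 1-011-, 11-11-
Prime implicants: --0010, -00001, -0110-, -1-110, -10-10, -100-0, 0-0101, 0-11-0, 00-101, 000-01, 01-011, 01001-, 1-0-10, 1-0001, 1-011-, 10-001, 101-01, 11-11-, 11000-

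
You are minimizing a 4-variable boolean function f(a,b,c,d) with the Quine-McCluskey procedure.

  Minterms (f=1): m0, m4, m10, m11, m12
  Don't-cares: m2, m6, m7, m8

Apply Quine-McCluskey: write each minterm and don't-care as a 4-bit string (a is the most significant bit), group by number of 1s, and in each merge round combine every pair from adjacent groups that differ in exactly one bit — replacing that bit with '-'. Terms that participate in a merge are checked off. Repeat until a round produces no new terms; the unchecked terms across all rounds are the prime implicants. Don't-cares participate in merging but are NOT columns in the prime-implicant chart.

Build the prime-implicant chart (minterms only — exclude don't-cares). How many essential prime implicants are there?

2

Round 0: 0000✓ 0010✓ 0100✓ 0110✓ 0111✓ 1000✓ 1010✓ 1011✓ 1100✓
Round 1: -000✓ -010✓ -100✓ 0-00✓ 0-10✓ 00-0✓ 01-0✓ 011- 1-00✓ 10-0✓ 101-
Round 2: --00 -0-0 0--0
PIs = {--00, -0-0, 0--0, 011-, 101-}
Coverage chart:
  m0: --00,-0-0,0--0
  m4: --00,0--0
  m10: -0-0,101-
  m11: 101- ←essential
  m12: --00 ←essential
Essential: --00, 101-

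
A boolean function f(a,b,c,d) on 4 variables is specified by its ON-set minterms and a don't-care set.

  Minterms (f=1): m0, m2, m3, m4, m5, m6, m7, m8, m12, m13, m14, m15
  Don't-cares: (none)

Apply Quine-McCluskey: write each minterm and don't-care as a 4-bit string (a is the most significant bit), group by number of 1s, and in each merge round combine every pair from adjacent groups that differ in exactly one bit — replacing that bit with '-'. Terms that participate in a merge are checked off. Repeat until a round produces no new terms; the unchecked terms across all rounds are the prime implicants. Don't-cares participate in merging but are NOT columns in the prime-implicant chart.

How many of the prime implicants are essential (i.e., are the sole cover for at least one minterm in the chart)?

Round 0: 0000✓ 0010✓ 0011✓ 0100✓ 0101✓ 0110✓ 0111✓ 1000✓ 1100✓ 1101✓ 1110✓ 1111✓
Round 1: -000✓ -100✓ -101✓ -110✓ -111✓ 0-00✓ 0-10✓ 0-11✓ 00-0✓ 001-✓ 01-0✓ 01-1✓ 010-✓ 011-✓ 1-00✓ 11-0✓ 11-1✓ 110-✓ 111-✓
Round 2: --00 -1-0✓ -1-1✓ -10-✓ -11-✓ 0--0 0-1- 01--✓ 11--✓
Round 3: -1--
PIs = {--00, -1--, 0--0, 0-1-}
Coverage chart:
  m0: --00,0--0
  m2: 0--0,0-1-
  m3: 0-1- ←essential
  m4: --00,-1--,0--0
  m5: -1-- ←essential
  m6: -1--,0--0,0-1-
  m7: -1--,0-1-
  m8: --00 ←essential
  m12: --00,-1--
  m13: -1-- ←essential
  m14: -1-- ←essential
  m15: -1-- ←essential
Essential: --00, -1--, 0-1-

3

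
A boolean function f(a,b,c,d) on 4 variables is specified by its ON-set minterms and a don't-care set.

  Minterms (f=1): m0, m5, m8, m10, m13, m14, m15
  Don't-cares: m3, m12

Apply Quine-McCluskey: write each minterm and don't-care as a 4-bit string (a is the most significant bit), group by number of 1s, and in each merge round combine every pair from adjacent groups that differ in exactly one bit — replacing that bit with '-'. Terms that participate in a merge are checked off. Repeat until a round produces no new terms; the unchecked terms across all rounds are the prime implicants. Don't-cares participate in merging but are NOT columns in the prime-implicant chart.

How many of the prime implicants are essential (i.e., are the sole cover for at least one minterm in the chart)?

4

[col 0] 0000*, 0011, 0101*, 1000*, 1010*, 1100*, 1101*, 1110*, 1111*
[col 1] -000, -101, 1-00*, 1-10*, 10-0*, 11-0*, 11-1*, 110-*, 111-*
[col 2] 1--0, 11--
Prime implicants: -000, -101, 0011, 1--0, 11--
PI chart (minterm → PIs covering it):
  0 | -000  (sole → essential)
  5 | -101  (sole → essential)
  8 | -000,1--0
  10 | 1--0  (sole → essential)
  13 | -101,11--
  14 | 1--0,11--
  15 | 11--  (sole → essential)
Essential prime implicants: -000, -101, 1--0, 11--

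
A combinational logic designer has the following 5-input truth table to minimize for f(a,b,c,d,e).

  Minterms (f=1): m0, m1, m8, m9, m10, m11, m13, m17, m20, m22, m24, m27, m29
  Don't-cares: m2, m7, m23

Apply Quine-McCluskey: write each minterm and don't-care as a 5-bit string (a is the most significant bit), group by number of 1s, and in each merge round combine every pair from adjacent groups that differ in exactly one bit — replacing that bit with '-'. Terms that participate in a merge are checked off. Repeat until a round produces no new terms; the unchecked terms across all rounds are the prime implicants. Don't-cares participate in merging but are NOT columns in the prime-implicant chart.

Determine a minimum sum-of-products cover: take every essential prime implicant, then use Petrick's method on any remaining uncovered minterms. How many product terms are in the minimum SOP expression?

7

size-2^0 implicants → 00000(✓)  00001(✓)  00010(✓)  00111(✓)  01000(✓)  01001(✓)  01010(✓)  01011(✓)  01101(✓)  10001(✓)  10100(✓)  10110(✓)  10111(✓)  11000(✓)  11011(✓)  11101(✓)
size-2^1 implicants → -0001  -0111  -1000  -1011  -1101  0-000(✓)  0-001(✓)  0-010(✓)  000-0(✓)  0000-(✓)  01-01  010-0(✓)  010-1(✓)  0100-(✓)  0101-(✓)  101-0  1011-
size-2^2 implicants → 0-0-0  0-00-  010--
Unchecked terms (primes): -0001, -0111, -1000, -1011, -1101, 0-0-0, 0-00-, 01-01, 010--, 101-0, 1011-
Minterm coverage:
  m0 ⊆ 0-0-0,0-00-
  m1 ⊆ -0001,0-00-
  m8 ⊆ -1000,0-0-0,0-00-,010--
  m9 ⊆ 0-00-,01-01,010--
  m10 ⊆ 0-0-0,010--
  m11 ⊆ -1011,010--
  m13 ⊆ -1101,01-01
  m17 ⊆ -0001 [E]
  m20 ⊆ 101-0 [E]
  m22 ⊆ 101-0,1011-
  m24 ⊆ -1000 [E]
  m27 ⊆ -1011 [E]
  m29 ⊆ -1101 [E]
E = {-0001, -1000, -1011, -1101, 101-0}
Petrick residual → 0-0-0, 0-00-
Cover = b'c'd'e + bc'd'e' + bc'de + bcd'e + a'c'e' + a'c'd' + ab'ce'  |cover|=7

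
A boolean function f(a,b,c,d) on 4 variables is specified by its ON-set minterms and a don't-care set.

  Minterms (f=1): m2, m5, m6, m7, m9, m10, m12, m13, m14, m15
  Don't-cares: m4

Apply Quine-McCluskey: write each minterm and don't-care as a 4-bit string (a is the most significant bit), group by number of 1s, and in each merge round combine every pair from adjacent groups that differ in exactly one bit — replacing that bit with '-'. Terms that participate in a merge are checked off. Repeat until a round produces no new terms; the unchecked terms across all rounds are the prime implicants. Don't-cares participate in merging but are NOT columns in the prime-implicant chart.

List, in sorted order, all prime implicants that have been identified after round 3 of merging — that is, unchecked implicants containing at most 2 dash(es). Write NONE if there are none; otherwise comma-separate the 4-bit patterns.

[col 0] 0010*, 0100*, 0101*, 0110*, 0111*, 1001*, 1010*, 1100*, 1101*, 1110*, 1111*
[col 1] -010*, -100*, -101*, -110*, -111*, 0-10*, 01-0*, 01-1*, 010-*, 011-*, 1-01, 1-10*, 11-0*, 11-1*, 110-*, 111-*
[col 2] --10, -1-0*, -1-1*, -10-*, -11-*, 01--*, 11--*
[col 3] -1--
Prime implicants: --10, -1--, 1-01

--10, 1-01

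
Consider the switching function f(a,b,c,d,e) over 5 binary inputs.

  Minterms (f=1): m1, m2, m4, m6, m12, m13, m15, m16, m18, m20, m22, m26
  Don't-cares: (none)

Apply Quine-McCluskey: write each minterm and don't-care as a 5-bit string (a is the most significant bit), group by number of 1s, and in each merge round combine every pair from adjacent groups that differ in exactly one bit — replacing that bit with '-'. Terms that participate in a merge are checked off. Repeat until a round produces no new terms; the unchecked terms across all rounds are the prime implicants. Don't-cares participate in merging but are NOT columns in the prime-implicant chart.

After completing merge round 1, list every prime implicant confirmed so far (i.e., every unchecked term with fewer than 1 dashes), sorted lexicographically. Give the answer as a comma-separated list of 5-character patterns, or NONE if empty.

size-2^0 implicants → 00001  00010(✓)  00100(✓)  00110(✓)  01100(✓)  01101(✓)  01111(✓)  10000(✓)  10010(✓)  10100(✓)  10110(✓)  11010(✓)
size-2^1 implicants → -0010(✓)  -0100(✓)  -0110(✓)  0-100  00-10(✓)  001-0(✓)  011-1  0110-  1-010  10-00(✓)  10-10(✓)  100-0(✓)  101-0(✓)
size-2^2 implicants → -0-10  -01-0  10--0
Unchecked terms (primes): -0-10, -01-0, 0-100, 00001, 011-1, 0110-, 1-010, 10--0

00001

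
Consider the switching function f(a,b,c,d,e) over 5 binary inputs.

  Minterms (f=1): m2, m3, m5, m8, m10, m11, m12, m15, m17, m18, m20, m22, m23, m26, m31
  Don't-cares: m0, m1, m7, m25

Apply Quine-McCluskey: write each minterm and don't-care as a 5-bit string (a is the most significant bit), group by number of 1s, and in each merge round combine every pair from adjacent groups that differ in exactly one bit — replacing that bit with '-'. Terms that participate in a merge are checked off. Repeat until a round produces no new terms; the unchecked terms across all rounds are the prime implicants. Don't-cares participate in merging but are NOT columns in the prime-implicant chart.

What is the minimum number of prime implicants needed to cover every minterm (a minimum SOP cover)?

size-2^0 implicants → 00000(✓)  00001(✓)  00010(✓)  00011(✓)  00101(✓)  00111(✓)  01000(✓)  01010(✓)  01011(✓)  01100(✓)  01111(✓)  10001(✓)  10010(✓)  10100(✓)  10110(✓)  10111(✓)  11001(✓)  11010(✓)  11111(✓)
size-2^1 implicants → -0001  -0010(✓)  -0111(✓)  -1010(✓)  -1111(✓)  0-000(✓)  0-010(✓)  0-011(✓)  0-111(✓)  00-01(✓)  00-11(✓)  000-0(✓)  000-1(✓)  0000-(✓)  0001-(✓)  001-1(✓)  01-00  01-11(✓)  010-0(✓)  0101-(✓)  1-001  1-010(✓)  1-111(✓)  10-10  101-0  1011-
size-2^2 implicants → --010  --111  0--11  0-0-0  0-01-  00--1  000--
Unchecked terms (primes): --010, --111, -0001, 0--11, 0-0-0, 0-01-, 00--1, 000--, 01-00, 1-001, 10-10, 101-0, 1011-
Minterm coverage:
  m2 ⊆ --010,0-0-0,0-01-,000--
  m3 ⊆ 0--11,0-01-,00--1,000--
  m5 ⊆ 00--1 [E]
  m8 ⊆ 0-0-0,01-00
  m10 ⊆ --010,0-0-0,0-01-
  m11 ⊆ 0--11,0-01-
  m12 ⊆ 01-00 [E]
  m15 ⊆ --111,0--11
  m17 ⊆ -0001,1-001
  m18 ⊆ --010,10-10
  m20 ⊆ 101-0 [E]
  m22 ⊆ 10-10,101-0,1011-
  m23 ⊆ --111,1011-
  m26 ⊆ --010 [E]
  m31 ⊆ --111 [E]
E = {--010, --111, 00--1, 01-00, 101-0}
Petrick residual → -0001, 0--11
Cover = c'de' + cde + b'c'd'e + a'de + a'b'e + a'bd'e' + ab'ce'  |cover|=7

7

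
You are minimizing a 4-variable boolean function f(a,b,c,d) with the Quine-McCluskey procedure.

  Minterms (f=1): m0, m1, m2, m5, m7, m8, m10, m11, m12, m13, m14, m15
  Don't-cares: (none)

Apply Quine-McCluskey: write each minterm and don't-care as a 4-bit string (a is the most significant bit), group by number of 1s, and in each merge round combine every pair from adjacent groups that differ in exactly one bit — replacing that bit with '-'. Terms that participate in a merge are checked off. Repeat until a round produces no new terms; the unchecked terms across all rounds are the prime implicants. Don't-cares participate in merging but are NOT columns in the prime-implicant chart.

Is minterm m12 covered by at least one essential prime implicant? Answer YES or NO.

Round 0: 0000✓ 0001✓ 0010✓ 0101✓ 0111✓ 1000✓ 1010✓ 1011✓ 1100✓ 1101✓ 1110✓ 1111✓
Round 1: -000✓ -010✓ -101✓ -111✓ 0-01 00-0✓ 000- 01-1✓ 1-00✓ 1-10✓ 1-11✓ 10-0✓ 101-✓ 11-0✓ 11-1✓ 110-✓ 111-✓
Round 2: -0-0 -1-1 1--0 1-1- 11--
PIs = {-0-0, -1-1, 0-01, 000-, 1--0, 1-1-, 11--}
Coverage chart:
  m0: -0-0,000-
  m1: 0-01,000-
  m2: -0-0 ←essential
  m5: -1-1,0-01
  m7: -1-1 ←essential
  m8: -0-0,1--0
  m10: -0-0,1--0,1-1-
  m11: 1-1- ←essential
  m12: 1--0,11--
  m13: -1-1,11--
  m14: 1--0,1-1-,11--
  m15: -1-1,1-1-,11--
Essential: -0-0, -1-1, 1-1-

NO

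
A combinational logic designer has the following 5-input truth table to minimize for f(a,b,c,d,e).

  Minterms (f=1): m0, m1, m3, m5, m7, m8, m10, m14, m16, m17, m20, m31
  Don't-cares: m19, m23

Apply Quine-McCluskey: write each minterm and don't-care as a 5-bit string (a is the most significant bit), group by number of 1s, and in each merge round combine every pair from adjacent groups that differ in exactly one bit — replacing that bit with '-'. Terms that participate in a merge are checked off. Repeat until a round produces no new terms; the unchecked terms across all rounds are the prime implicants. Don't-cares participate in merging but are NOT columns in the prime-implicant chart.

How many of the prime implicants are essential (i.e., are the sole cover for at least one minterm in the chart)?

size-2^0 implicants → 00000(✓)  00001(✓)  00011(✓)  00101(✓)  00111(✓)  01000(✓)  01010(✓)  01110(✓)  10000(✓)  10001(✓)  10011(✓)  10100(✓)  10111(✓)  11111(✓)
size-2^1 implicants → -0000(✓)  -0001(✓)  -0011(✓)  -0111(✓)  0-000  00-01(✓)  00-11(✓)  000-1(✓)  0000-(✓)  001-1(✓)  01-10  010-0  1-111  10-00  10-11(✓)  100-1(✓)  1000-(✓)
size-2^2 implicants → -0-11  -00-1  -000-  00--1
Unchecked terms (primes): -0-11, -00-1, -000-, 0-000, 00--1, 01-10, 010-0, 1-111, 10-00
Minterm coverage:
  m0 ⊆ -000-,0-000
  m1 ⊆ -00-1,-000-,00--1
  m3 ⊆ -0-11,-00-1,00--1
  m5 ⊆ 00--1 [E]
  m7 ⊆ -0-11,00--1
  m8 ⊆ 0-000,010-0
  m10 ⊆ 01-10,010-0
  m14 ⊆ 01-10 [E]
  m16 ⊆ -000-,10-00
  m17 ⊆ -00-1,-000-
  m20 ⊆ 10-00 [E]
  m31 ⊆ 1-111 [E]
E = {00--1, 01-10, 1-111, 10-00}

4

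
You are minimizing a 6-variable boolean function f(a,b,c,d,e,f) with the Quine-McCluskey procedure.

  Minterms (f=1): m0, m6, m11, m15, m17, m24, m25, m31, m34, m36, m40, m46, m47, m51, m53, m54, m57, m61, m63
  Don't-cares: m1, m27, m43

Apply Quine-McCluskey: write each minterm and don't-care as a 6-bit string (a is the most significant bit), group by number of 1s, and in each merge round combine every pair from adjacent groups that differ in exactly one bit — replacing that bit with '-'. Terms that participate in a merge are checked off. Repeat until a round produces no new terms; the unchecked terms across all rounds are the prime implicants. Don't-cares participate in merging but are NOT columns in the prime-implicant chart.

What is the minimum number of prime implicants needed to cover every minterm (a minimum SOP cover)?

[col 0] 000000*, 000001*, 000110, 001011*, 001111*, 010001*, 011000*, 011001*, 011011*, 011111*, 100010, 100100, 101000, 101011*, 101110*, 101111*, 110011, 110101*, 110110, 111001*, 111101*, 111111*
[col 1] -01011*, -01111*, -11001, -11111*, 0-0001, 0-1011*, 0-1111*, 00000-, 001-11*, 01-001, 011-11*, 0110-1, 01100-, 1-1111*, 101-11*, 10111-, 11-101, 111-01, 1111-1
[col 2] --1111, -01-11, 0-1-11
Prime implicants: --1111, -01-11, -11001, 0-0001, 0-1-11, 00000-, 000110, 01-001, 0110-1, 01100-, 100010, 100100, 101000, 10111-, 11-101, 110011, 110110, 111-01, 1111-1
PI chart (minterm → PIs covering it):
  0 | 00000-  (sole → essential)
  6 | 000110  (sole → essential)
  11 | -01-11,0-1-11
  15 | --1111,-01-11,0-1-11
  17 | 0-0001,01-001
  24 | 01100-  (sole → essential)
  25 | -11001,01-001,0110-1,01100-
  31 | --1111,0-1-11
  34 | 100010  (sole → essential)
  36 | 100100  (sole → essential)
  40 | 101000  (sole → essential)
  46 | 10111-  (sole → essential)
  47 | --1111,-01-11,10111-
  51 | 110011  (sole → essential)
  53 | 11-101  (sole → essential)
  54 | 110110  (sole → essential)
  57 | -11001,111-01
  61 | 11-101,111-01,1111-1
  63 | --1111,1111-1
Essential prime implicants: 00000-, 000110, 01100-, 100010, 100100, 101000, 10111-, 11-101, 110011, 110110
Petrick residual → --1111, -01-11, -11001, 0-0001
Minimum SOP uses 14 PIs: cdef + b'cef + bcd'e'f + a'c'd'e'f + a'b'c'd'e' + a'b'c'def' + a'bcd'e' + ab'c'd'ef' + ab'c'de'f' + ab'cd'e'f' + ab'cde + abde'f + abc'd'ef + abc'def'

14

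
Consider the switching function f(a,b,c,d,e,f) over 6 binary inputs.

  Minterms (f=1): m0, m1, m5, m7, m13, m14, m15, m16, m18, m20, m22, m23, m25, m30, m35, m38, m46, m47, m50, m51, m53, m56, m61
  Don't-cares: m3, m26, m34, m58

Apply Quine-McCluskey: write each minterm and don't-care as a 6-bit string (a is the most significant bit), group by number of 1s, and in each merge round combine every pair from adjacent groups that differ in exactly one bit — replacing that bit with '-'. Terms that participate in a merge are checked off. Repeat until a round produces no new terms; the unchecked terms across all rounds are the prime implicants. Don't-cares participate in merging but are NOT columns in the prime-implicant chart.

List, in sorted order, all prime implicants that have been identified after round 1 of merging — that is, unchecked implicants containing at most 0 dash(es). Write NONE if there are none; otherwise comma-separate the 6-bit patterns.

[col 0] 000000*, 000001*, 000011*, 000101*, 000111*, 001101*, 001110*, 001111*, 010000*, 010010*, 010100*, 010110*, 010111*, 011001, 011010*, 011110*, 100010*, 100011*, 100110*, 101110*, 101111*, 110010*, 110011*, 110101*, 111000*, 111010*, 111101*
[col 1] -00011, -01110*, -01111*, -10010*, -11010*, 0-0000, 0-0111, 0-1110, 00-101*, 00-111*, 000-01*, 000-11*, 0000-1*, 00000-, 0001-1*, 0011-1*, 00111-*, 01-010*, 01-110*, 010-00*, 010-10*, 0100-0*, 0101-0*, 01011-, 011-10*, 1-0010*, 1-0011*, 10-110, 100-10, 10001-*, 10111-*, 11-010*, 11-101, 11001-*, 1110-0
[col 2] -0111-, -1-010, 00-1-1, 000--1, 01--10, 010--0, 1-001-
Prime implicants: -00011, -0111-, -1-010, 0-0000, 0-0111, 0-1110, 00-1-1, 000--1, 00000-, 01--10, 010--0, 01011-, 011001, 1-001-, 10-110, 100-10, 11-101, 1110-0

011001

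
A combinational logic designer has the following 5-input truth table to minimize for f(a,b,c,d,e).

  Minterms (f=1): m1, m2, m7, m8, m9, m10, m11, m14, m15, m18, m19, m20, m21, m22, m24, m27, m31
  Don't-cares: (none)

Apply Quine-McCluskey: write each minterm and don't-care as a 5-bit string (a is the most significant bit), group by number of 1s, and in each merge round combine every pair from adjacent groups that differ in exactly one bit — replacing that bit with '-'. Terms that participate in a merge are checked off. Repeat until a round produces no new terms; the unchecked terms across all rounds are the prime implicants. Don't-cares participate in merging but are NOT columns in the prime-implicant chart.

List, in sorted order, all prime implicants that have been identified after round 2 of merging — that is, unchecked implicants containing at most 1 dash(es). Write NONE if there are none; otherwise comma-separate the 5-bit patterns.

-0010, -1000, 0-001, 0-010, 0-111, 1-011, 10-10, 1001-, 101-0, 1010-

Round 0: 00001✓ 00010✓ 00111✓ 01000✓ 01001✓ 01010✓ 01011✓ 01110✓ 01111✓ 10010✓ 10011✓ 10100✓ 10101✓ 10110✓ 11000✓ 11011✓ 11111✓
Round 1: -0010 -1000 -1011✓ -1111✓ 0-001 0-010 0-111 01-10✓ 01-11✓ 010-0✓ 010-1✓ 0100-✓ 0101-✓ 0111-✓ 1-011 10-10 1001- 101-0 1010- 11-11✓
Round 2: -1-11 01-1- 010--
PIs = {-0010, -1-11, -1000, 0-001, 0-010, 0-111, 01-1-, 010--, 1-011, 10-10, 1001-, 101-0, 1010-}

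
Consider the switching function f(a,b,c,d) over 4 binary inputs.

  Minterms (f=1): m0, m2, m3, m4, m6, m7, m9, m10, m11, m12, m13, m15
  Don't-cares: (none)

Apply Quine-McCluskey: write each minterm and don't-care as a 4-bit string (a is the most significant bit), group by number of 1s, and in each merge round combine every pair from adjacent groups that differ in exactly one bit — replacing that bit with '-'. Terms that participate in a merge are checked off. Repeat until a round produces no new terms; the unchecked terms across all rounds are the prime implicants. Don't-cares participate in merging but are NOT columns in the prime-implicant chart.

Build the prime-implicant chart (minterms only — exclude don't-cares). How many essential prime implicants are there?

3

size-2^0 implicants → 0000(✓)  0010(✓)  0011(✓)  0100(✓)  0110(✓)  0111(✓)  1001(✓)  1010(✓)  1011(✓)  1100(✓)  1101(✓)  1111(✓)
size-2^1 implicants → -010(✓)  -011(✓)  -100  -111(✓)  0-00(✓)  0-10(✓)  0-11(✓)  00-0(✓)  001-(✓)  01-0(✓)  011-(✓)  1-01(✓)  1-11(✓)  10-1(✓)  101-(✓)  11-1(✓)  110-
size-2^2 implicants → --11  -01-  0--0  0-1-  1--1
Unchecked terms (primes): --11, -01-, -100, 0--0, 0-1-, 1--1, 110-
Minterm coverage:
  m0 ⊆ 0--0 [E]
  m2 ⊆ -01-,0--0,0-1-
  m3 ⊆ --11,-01-,0-1-
  m4 ⊆ -100,0--0
  m6 ⊆ 0--0,0-1-
  m7 ⊆ --11,0-1-
  m9 ⊆ 1--1 [E]
  m10 ⊆ -01- [E]
  m11 ⊆ --11,-01-,1--1
  m12 ⊆ -100,110-
  m13 ⊆ 1--1,110-
  m15 ⊆ --11,1--1
E = {-01-, 0--0, 1--1}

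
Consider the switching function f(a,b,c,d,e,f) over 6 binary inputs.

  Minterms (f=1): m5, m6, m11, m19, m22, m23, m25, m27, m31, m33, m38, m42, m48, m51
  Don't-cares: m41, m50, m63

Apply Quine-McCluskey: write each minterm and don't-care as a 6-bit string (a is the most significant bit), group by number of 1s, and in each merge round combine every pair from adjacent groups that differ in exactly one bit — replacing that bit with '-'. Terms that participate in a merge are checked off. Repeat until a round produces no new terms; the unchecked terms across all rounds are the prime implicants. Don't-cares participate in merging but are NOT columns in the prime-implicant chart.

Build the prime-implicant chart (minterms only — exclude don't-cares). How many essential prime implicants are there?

Round 0: 000101 000110✓ 001011✓ 010011✓ 010110✓ 010111✓ 011001✓ 011011✓ 011111✓ 100001✓ 100110✓ 101001✓ 101010 110000✓ 110010✓ 110011✓ 111111✓
Round 1: -00110 -10011 -11111 0-0110 0-1011 01-011✓ 01-111✓ 010-11✓ 01011- 011-11✓ 0110-1 10-001 1100-0 11001-
Round 2: 01--11
PIs = {-00110, -10011, -11111, 0-0110, 0-1011, 000101, 01--11, 01011-, 0110-1, 10-001, 101010, 1100-0, 11001-}
Coverage chart:
  m5: 000101 ←essential
  m6: -00110,0-0110
  m11: 0-1011 ←essential
  m19: -10011,01--11
  m22: 0-0110,01011-
  m23: 01--11,01011-
  m25: 0110-1 ←essential
  m27: 0-1011,01--11,0110-1
  m31: -11111,01--11
  m33: 10-001 ←essential
  m38: -00110 ←essential
  m42: 101010 ←essential
  m48: 1100-0 ←essential
  m51: -10011,11001-
Essential: -00110, 0-1011, 000101, 0110-1, 10-001, 101010, 1100-0

7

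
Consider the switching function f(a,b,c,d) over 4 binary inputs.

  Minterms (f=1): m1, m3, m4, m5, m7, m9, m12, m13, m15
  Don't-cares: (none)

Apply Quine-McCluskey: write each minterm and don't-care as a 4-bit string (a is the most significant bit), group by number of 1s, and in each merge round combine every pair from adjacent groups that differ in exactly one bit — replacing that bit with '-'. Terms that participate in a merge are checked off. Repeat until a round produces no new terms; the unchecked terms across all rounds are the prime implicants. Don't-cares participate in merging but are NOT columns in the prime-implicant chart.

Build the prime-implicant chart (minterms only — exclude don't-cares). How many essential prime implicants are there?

Round 0: 0001✓ 0011✓ 0100✓ 0101✓ 0111✓ 1001✓ 1100✓ 1101✓ 1111✓
Round 1: -001✓ -100✓ -101✓ -111✓ 0-01✓ 0-11✓ 00-1✓ 01-1✓ 010-✓ 1-01✓ 11-1✓ 110-✓
Round 2: --01 -1-1 -10- 0--1
PIs = {--01, -1-1, -10-, 0--1}
Coverage chart:
  m1: --01,0--1
  m3: 0--1 ←essential
  m4: -10- ←essential
  m5: --01,-1-1,-10-,0--1
  m7: -1-1,0--1
  m9: --01 ←essential
  m12: -10- ←essential
  m13: --01,-1-1,-10-
  m15: -1-1 ←essential
Essential: --01, -1-1, -10-, 0--1

4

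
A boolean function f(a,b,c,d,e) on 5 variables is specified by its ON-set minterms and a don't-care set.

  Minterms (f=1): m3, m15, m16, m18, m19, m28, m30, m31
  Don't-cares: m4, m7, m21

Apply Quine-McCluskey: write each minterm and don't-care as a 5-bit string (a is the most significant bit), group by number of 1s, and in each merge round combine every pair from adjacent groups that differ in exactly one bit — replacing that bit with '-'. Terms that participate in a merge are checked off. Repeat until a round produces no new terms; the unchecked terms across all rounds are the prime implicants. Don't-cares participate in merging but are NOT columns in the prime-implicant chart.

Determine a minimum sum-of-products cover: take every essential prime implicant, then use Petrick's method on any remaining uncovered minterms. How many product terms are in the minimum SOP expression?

4

size-2^0 implicants → 00011(✓)  00100  00111(✓)  01111(✓)  10000(✓)  10010(✓)  10011(✓)  10101  11100(✓)  11110(✓)  11111(✓)
size-2^1 implicants → -0011  -1111  0-111  00-11  100-0  1001-  111-0  1111-
Unchecked terms (primes): -0011, -1111, 0-111, 00-11, 00100, 100-0, 1001-, 10101, 111-0, 1111-
Minterm coverage:
  m3 ⊆ -0011,00-11
  m15 ⊆ -1111,0-111
  m16 ⊆ 100-0 [E]
  m18 ⊆ 100-0,1001-
  m19 ⊆ -0011,1001-
  m28 ⊆ 111-0 [E]
  m30 ⊆ 111-0,1111-
  m31 ⊆ -1111,1111-
E = {100-0, 111-0}
Petrick residual → -0011, -1111
Cover = b'c'de + bcde + ab'c'e' + abce'  |cover|=4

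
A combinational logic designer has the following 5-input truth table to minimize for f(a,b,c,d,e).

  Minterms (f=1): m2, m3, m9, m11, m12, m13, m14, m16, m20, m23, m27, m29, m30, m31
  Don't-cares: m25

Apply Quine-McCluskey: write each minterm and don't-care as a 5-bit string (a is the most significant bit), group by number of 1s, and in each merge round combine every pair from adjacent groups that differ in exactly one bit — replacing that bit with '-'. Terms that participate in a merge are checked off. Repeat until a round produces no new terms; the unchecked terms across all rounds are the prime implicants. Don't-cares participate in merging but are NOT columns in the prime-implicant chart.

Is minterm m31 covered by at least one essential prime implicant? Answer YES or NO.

[col 0] 00010*, 00011*, 01001*, 01011*, 01100*, 01101*, 01110*, 10000*, 10100*, 10111*, 11001*, 11011*, 11101*, 11110*, 11111*
[col 1] -1001*, -1011*, -1101*, -1110, 0-011, 0001-, 01-01*, 010-1*, 011-0, 0110-, 1-111, 10-00, 11-01*, 11-11*, 110-1*, 111-1*, 1111-
[col 2] -1-01, -10-1, 11--1
Prime implicants: -1-01, -10-1, -1110, 0-011, 0001-, 011-0, 0110-, 1-111, 10-00, 11--1, 1111-
PI chart (minterm → PIs covering it):
  2 | 0001-  (sole → essential)
  3 | 0-011,0001-
  9 | -1-01,-10-1
  11 | -10-1,0-011
  12 | 011-0,0110-
  13 | -1-01,0110-
  14 | -1110,011-0
  16 | 10-00  (sole → essential)
  20 | 10-00  (sole → essential)
  23 | 1-111  (sole → essential)
  27 | -10-1,11--1
  29 | -1-01,11--1
  30 | -1110,1111-
  31 | 1-111,11--1,1111-
Essential prime implicants: 0001-, 1-111, 10-00

YES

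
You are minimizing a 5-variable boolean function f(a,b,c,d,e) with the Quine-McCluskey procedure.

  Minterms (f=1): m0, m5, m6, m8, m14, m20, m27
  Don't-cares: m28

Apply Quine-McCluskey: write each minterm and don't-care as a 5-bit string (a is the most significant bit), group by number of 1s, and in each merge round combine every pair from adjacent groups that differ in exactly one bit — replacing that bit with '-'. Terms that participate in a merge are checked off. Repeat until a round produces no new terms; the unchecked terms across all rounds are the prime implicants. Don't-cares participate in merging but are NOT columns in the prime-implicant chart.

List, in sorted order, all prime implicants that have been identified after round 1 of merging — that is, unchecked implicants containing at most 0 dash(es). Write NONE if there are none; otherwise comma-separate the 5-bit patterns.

size-2^0 implicants → 00000(✓)  00101  00110(✓)  01000(✓)  01110(✓)  10100(✓)  11011  11100(✓)
size-2^1 implicants → 0-000  0-110  1-100
Unchecked terms (primes): 0-000, 0-110, 00101, 1-100, 11011

00101, 11011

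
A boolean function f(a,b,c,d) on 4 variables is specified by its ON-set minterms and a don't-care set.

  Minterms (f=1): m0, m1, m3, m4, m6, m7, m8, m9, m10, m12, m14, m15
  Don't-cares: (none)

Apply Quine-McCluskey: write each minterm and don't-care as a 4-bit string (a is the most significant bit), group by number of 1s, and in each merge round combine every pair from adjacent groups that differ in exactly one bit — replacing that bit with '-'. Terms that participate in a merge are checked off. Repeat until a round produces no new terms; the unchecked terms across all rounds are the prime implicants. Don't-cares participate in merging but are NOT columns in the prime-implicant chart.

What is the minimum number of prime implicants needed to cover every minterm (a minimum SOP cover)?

5

Round 0: 0000✓ 0001✓ 0011✓ 0100✓ 0110✓ 0111✓ 1000✓ 1001✓ 1010✓ 1100✓ 1110✓ 1111✓
Round 1: -000✓ -001✓ -100✓ -110✓ -111✓ 0-00✓ 0-11 00-1 000-✓ 01-0✓ 011-✓ 1-00✓ 1-10✓ 10-0✓ 100-✓ 11-0✓ 111-✓
Round 2: --00 -00- -1-0 -11- 1--0
PIs = {--00, -00-, -1-0, -11-, 0-11, 00-1, 1--0}
Coverage chart:
  m0: --00,-00-
  m1: -00-,00-1
  m3: 0-11,00-1
  m4: --00,-1-0
  m6: -1-0,-11-
  m7: -11-,0-11
  m8: --00,-00-,1--0
  m9: -00- ←essential
  m10: 1--0 ←essential
  m12: --00,-1-0,1--0
  m14: -1-0,-11-,1--0
  m15: -11- ←essential
Essential: -00-, -11-, 1--0
Petrick residual → --00, 0-11
Min cover (5 terms): c'd' + b'c' + bc + a'cd + ad'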